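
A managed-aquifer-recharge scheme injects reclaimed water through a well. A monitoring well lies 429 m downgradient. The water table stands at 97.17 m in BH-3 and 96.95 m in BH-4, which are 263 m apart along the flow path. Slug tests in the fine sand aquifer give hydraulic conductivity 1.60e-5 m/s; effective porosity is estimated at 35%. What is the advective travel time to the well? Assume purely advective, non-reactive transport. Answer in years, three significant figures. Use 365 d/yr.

Hydraulic gradient i = (97.17 − 96.95) / 263 = 0.22 / 263 = 8.365e-4
K = 1.60e-5 m/s × 86400 s/d = 1.382 m/d
q = Ki = 1.382 × 8.365e-4 = 0.001156 m/d
Average linear velocity = 0.001156 / 0.35 = 0.003304 m/d
t = L / v = 429 / 0.003304 = 129800 d
   = 129800 / 365 = 356 yr

356 years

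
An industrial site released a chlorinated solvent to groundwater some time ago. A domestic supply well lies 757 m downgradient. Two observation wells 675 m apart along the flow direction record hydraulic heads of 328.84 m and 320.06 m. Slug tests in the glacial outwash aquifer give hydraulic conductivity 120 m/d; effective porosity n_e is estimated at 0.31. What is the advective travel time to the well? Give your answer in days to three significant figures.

150 days

Hydraulic gradient i = (328.84 − 320.06) / 675 = 8.78 / 675 = 0.01301
Darcy flux q = K·i = 120 × 0.01301 = 1.561 m/d
v_s = q/n_e = 1.561/0.31 = 5.035 m/d
t = L / v = 757 / 5.035 = 150.3 d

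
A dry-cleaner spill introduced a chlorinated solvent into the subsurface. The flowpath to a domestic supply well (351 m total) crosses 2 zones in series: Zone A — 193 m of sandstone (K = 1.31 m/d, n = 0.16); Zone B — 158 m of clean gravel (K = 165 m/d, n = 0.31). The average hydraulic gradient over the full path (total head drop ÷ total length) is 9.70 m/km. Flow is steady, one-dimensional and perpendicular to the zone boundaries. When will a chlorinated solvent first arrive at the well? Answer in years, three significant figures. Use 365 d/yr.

Continuity: the same q passes through each zone, so ΔH = q·Σ(L_j/K_j) — the zones act as resistances in series.
Σ(L/K) = 193/1.31 + 158/165 = 147.3 + 0.9576 = 148.3 d
K_eq = L_total / Σ(L/K) = 351 / 148.3 = 2.367 m/d
q = K_eq · i = 2.367 × 0.0097 = 0.02296 m/d (same in every zone)
Zone A: v = q/n = 0.02296/0.16 = 0.1435 m/d → t_A = 193/0.1435 = 1345 d
Zone B: v = q/n = 0.02296/0.31 = 0.07407 m/d → t_B = 158/0.07407 = 2133 d
Total t = 1345 + 2133 = 3478 d
   = 3478 / 365 = 9.53 yr

9.53 years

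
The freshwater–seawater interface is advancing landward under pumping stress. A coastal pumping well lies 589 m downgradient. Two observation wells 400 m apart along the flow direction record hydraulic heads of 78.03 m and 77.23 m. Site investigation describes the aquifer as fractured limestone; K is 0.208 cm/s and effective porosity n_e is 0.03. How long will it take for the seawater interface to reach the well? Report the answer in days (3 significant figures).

Hydraulic gradient i = (78.03 − 77.23) / 400 = 0.80 / 400 = 0.002000
K = 0.208 cm/s × 864 = 179.7 m/d
Specific discharge q = 179.7 × 0.002000 = 0.3594 m/d
Average linear velocity = 0.3594 / 0.03 = 11.98 m/d
t = L / v = 589 / 11.98 = 49.16 d

49.2 days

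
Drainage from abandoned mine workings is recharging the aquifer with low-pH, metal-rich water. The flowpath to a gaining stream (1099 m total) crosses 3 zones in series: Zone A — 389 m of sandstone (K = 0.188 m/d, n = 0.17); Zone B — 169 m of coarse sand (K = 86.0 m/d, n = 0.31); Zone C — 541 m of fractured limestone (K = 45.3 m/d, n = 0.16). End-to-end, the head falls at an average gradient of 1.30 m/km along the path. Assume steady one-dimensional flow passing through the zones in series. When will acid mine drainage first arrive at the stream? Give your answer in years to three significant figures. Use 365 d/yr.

Continuity: the same q passes through each zone, so ΔH = q·Σ(L_j/K_j) — the zones act as resistances in series.
Σ(L/K) = 389/0.188 + 169/86.0 + 541/45.3 = 2069 + 1.965 + 11.94 = 2083 d
K_eq = L_total / Σ(L/K) = 1099 / 2083 = 0.5276 m/d
q = K_eq · i = 0.5276 × 0.0013 = 6.859e-4 m/d (same in every zone)
Zone A: v = q/n = 6.859e-4/0.17 = 0.004035 m/d → t_A = 389/0.004035 = 96420 d
Zone B: v = q/n = 6.859e-4/0.31 = 0.002212 m/d → t_B = 169/0.002212 = 76390 d
Zone C: v = q/n = 6.859e-4/0.16 = 0.004287 m/d → t_C = 541/0.004287 = 126200 d
Total t = 96420 + 76390 + 126200 = 299000 d
   = 299000 / 365 = 819 yr

819 years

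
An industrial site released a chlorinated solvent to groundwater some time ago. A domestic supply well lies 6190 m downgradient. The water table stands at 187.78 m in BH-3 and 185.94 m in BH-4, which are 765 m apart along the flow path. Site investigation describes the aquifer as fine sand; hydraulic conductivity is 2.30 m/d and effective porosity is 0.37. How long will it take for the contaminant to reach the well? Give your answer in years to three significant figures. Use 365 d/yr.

Hydraulic gradient i = (187.78 − 185.94) / 765 = 1.84 / 765 = 0.002405
q = Ki = 2.30 × 0.002405 = 0.005532 m/d
Average linear velocity = 0.005532 / 0.37 = 0.01495 m/d
t = L / v = 6190 / 0.01495 = 414000 d
   = 414000 / 365 = 1130 yr

1130 years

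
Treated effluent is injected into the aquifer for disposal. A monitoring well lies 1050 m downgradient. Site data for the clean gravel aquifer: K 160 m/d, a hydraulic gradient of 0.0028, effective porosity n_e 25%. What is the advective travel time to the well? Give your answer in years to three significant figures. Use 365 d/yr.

1.61 years

q = Ki = 160 × 0.0028 = 0.4480 m/d
Average linear velocity = 0.4480 / 0.25 = 1.792 m/d
t = L / v = 1050 / 1.792 = 585.9 d
   = 585.9 / 365 = 1.61 yr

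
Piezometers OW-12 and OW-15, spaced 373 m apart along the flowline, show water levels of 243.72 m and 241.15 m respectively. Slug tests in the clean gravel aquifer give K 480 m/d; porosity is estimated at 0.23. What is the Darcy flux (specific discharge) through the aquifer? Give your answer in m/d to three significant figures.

3.31 m/d

Hydraulic gradient i = (243.72 − 241.15) / 373 = 2.57 / 373 = 0.006890
q = Ki = 480 × 0.006890 = 3.307 m/d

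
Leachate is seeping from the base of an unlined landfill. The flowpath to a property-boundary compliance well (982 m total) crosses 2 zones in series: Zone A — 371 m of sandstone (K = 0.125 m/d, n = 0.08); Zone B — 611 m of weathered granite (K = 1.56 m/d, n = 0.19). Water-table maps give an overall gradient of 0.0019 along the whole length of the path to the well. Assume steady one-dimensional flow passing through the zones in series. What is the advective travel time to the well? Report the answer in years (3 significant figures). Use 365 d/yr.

719 years

For zones in series the flux q is common to all zones; the equivalent conductivity is the harmonic (thickness-weighted) mean, K_eq = L_total / Σ(L_j/K_j).
Σ(L/K) = 371/0.125 + 611/1.56 = 2968 + 391.7 = 3360 d
K_eq = L_total / Σ(L/K) = 982 / 3360 = 0.2923 m/d
q = K_eq · i = 0.2923 × 0.0019 = 5.554e-4 m/d (same in every zone)
Zone A: v = q/n = 5.554e-4/0.08 = 0.006942 m/d → t_A = 371/0.006942 = 53440 d
Zone B: v = q/n = 5.554e-4/0.19 = 0.002923 m/d → t_B = 611/0.002923 = 209000 d
Total t = 53440 + 209000 = 262500 d
   = 262500 / 365 = 719 yr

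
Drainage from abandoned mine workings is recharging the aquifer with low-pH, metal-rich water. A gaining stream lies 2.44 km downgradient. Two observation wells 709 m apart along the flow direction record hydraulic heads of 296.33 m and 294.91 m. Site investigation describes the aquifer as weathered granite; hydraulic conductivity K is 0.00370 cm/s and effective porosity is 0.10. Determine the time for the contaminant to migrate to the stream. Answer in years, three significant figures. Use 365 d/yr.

104 years

Hydraulic gradient i = (296.33 − 294.91) / 709 = 1.42 / 709 = 0.002003
K = 0.00370 cm/s × 864 = 3.197 m/d
Darcy flux q = K·i = 3.197 × 0.002003 = 0.006403 m/d
v_s = q/n_e = 0.006403/0.10 = 0.06403 m/d
L = 2.44 km = 2440 m
t = L / v = 2440 / 0.06403 = 38110 d
   = 38110 / 365 = 104 yr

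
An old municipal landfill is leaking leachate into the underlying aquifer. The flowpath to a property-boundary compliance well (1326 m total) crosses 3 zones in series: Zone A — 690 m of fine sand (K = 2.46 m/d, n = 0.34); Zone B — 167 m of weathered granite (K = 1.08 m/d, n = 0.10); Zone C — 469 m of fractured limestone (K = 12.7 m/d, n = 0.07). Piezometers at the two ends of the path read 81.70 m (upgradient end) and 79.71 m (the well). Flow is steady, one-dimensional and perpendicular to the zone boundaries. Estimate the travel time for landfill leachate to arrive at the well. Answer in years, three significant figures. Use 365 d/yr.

185 years

Total head drop ΔH = 81.70 − 79.71 = 1.99 m
Continuity: the same q passes through each zone, so ΔH = q·Σ(L_j/K_j) — the zones act as resistances in series.
Σ(L/K) = 690/2.46 + 167/1.08 + 469/12.7 = 280.5 + 154.6 + 36.93 = 472.0 d
q = ΔH / Σ(L/K) = 1.99 / 472.0 = 0.004216 m/d (same in every zone)
Zone A: v = q/n = 0.004216/0.34 = 0.01240 m/d → t_A = 690/0.01240 = 55650 d
Zone B: v = q/n = 0.004216/0.10 = 0.04216 m/d → t_B = 167/0.04216 = 3961 d
Zone C: v = q/n = 0.004216/0.07 = 0.06022 m/d → t_C = 469/0.06022 = 7788 d
Total t = 55650 + 3961 + 7788 = 67400 d
   = 67400 / 365 = 185 yr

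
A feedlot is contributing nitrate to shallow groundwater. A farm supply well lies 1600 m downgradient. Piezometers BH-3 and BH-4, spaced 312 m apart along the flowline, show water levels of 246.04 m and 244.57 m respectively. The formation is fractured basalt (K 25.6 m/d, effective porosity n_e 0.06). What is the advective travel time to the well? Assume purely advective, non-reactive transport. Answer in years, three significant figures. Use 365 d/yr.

Hydraulic gradient i = (246.04 − 244.57) / 312 = 1.47 / 312 = 0.004712
q = Ki = 25.6 × 0.004712 = 0.1206 m/d
Average linear velocity = 0.1206 / 0.06 = 2.010 m/d
t = L / v = 1600 / 2.010 = 795.9 d
   = 795.9 / 365 = 2.18 yr

2.18 years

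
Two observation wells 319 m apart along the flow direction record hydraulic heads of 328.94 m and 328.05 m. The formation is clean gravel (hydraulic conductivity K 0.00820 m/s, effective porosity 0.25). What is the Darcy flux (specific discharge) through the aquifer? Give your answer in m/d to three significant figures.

Hydraulic gradient i = (328.94 − 328.05) / 319 = 0.89 / 319 = 0.002790
K = 0.00820 m/s × 86400 s/d = 708.5 m/d
Specific discharge q = 708.5 × 0.002790 = 1.977 m/d

1.98 m/d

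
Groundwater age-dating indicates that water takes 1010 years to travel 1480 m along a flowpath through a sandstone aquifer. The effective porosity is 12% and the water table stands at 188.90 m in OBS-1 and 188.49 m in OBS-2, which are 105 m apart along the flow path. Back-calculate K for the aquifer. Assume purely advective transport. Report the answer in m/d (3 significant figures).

Hydraulic gradient i = (188.90 − 188.49) / 105 = 0.41 / 105 = 0.003905
t = 1010 years = 368700 d
v = L / t = 1480 / 368700 = 0.004015 m/d
K = v · n / i = 0.004015 × 0.12 / 0.003905 = 0.123 m/d

0.123 m/d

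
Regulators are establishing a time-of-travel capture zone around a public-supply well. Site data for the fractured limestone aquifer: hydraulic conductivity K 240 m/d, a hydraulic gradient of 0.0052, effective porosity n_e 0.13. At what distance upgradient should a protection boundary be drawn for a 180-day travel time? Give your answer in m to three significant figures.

Specific discharge q = 240 × 0.0052 = 1.248 m/d
Seepage velocity v = q / n = 1.248 / 0.13 = 9.600 m/d
L = v × T = 9.600 × 180 = 1728 m

1730 m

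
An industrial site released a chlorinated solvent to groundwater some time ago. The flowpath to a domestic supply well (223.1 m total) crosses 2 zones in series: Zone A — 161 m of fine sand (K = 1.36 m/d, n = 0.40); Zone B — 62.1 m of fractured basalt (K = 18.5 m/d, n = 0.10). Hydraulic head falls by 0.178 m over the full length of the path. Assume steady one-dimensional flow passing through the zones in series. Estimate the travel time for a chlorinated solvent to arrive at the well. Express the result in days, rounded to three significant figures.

48300 days

Steady 1-D flow in series ⇒ the Darcy flux q is identical in every zone and the zone head losses add (resistances L/K in series).
Σ(L/K) = 161/1.36 + 62.1/18.5 = 118.4 + 3.357 = 121.7 d
q = ΔH / Σ(L/K) = 0.178 / 121.7 = 0.001462 m/d (same in every zone)
Zone A: v = q/n = 0.001462/0.40 = 0.003655 m/d → t_A = 161/0.003655 = 44040 d
Zone B: v = q/n = 0.001462/0.10 = 0.01462 m/d → t_B = 62.1/0.01462 = 4247 d
Total t = 44040 + 4247 = 48290 d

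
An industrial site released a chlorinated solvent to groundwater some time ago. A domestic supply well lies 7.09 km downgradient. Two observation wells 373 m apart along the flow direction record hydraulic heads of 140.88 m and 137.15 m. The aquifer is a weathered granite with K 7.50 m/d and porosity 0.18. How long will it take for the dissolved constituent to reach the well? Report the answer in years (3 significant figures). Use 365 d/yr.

Hydraulic gradient i = (140.88 − 137.15) / 373 = 3.73 / 373 = 0.01000
Darcy flux q = K·i = 7.50 × 0.01000 = 0.07500 m/d
Seepage velocity v = q / n = 0.07500 / 0.18 = 0.4167 m/d
L = 7.09 km = 7090 m
t = L / v = 7090 / 0.4167 = 17020 d
   = 17020 / 365 = 46.6 yr

46.6 years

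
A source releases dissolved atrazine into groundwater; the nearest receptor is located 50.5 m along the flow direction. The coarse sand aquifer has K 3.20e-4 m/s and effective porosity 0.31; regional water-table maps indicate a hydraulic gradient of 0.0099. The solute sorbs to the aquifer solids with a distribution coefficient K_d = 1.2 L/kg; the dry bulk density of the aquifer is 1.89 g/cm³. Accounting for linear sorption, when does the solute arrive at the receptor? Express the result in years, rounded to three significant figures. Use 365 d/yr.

K = 3.20e-4 m/s × 86400 s/d = 27.65 m/d
Darcy flux q = K·i = 27.65 × 0.0099 = 0.2737 m/d
v_s = q/n_e = 0.2737/0.31 = 0.8830 m/d
Retardation R = 1 + ρ_b·K_d/n = 1 + 1.89×1.2/0.31 = 8.316
Contaminant velocity v_c = v/R = 0.8830/8.316 = 0.1062 m/d
t = L/v_c = 50.5/0.1062 = 475.6 d
   = 475.6/365 = 1.30 yr

1.30 years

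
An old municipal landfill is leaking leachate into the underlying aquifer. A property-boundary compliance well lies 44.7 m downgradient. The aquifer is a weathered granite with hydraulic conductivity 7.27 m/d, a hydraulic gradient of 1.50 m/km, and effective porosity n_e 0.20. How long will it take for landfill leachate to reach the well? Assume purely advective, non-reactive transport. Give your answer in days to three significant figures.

Darcy flux q = K·i = 7.27 × 0.0015 = 0.01091 m/d
Seepage velocity v = q / n = 0.01091 / 0.20 = 0.05453 m/d
t = L / v = 44.7 / 0.05453 = 819.8 d

820 days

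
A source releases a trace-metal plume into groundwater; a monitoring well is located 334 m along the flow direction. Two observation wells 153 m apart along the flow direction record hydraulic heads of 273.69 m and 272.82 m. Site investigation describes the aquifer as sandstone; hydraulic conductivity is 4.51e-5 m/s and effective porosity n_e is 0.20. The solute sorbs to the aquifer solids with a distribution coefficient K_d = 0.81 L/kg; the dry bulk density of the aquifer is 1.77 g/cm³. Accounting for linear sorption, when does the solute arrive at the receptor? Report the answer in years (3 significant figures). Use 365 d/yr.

67.5 years

Hydraulic gradient i = (273.69 − 272.82) / 153 = 0.87 / 153 = 0.005686
K = 4.51e-5 m/s × 86400 s/d = 3.897 m/d
q = Ki = 3.897 × 0.005686 = 0.02216 m/d
v = Ki/n = 3.897·0.005686/0.20 = 0.1108 m/d
Retardation R = 1 + ρ_b·K_d/n = 1 + 1.77×0.81/0.20 = 8.169
Contaminant velocity v_c = v/R = 0.1108/8.169 = 0.01356 m/d
t = L/v_c = 334/0.01356 = 24630 d
   = 24630/365 = 67.5 yr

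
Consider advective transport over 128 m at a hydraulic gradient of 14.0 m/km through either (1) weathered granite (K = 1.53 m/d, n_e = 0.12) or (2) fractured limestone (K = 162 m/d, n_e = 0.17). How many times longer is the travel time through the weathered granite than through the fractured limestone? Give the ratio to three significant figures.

74.7

Unit 1 (weathered granite): v = 1.53×0.014/0.12 = 0.1785 m/d, t = 128/0.1785 = 717.1 d
Unit 2 (fractured limestone): v = 162×0.014/0.17 = 13.34 m/d, t = 128/13.34 = 9.594 d
t(weathered granite) / t(fractured limestone) = 717.1/9.594 = 74.7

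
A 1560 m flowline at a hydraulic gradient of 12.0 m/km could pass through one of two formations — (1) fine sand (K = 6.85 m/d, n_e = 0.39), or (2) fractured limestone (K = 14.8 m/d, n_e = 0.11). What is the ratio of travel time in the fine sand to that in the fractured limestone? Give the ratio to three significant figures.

7.66

Unit 1 (fine sand): v = 6.85×0.012/0.39 = 0.2108 m/d, t = 1560/0.2108 = 7401 d
Unit 2 (fractured limestone): v = 14.8×0.012/0.11 = 1.615 m/d, t = 1560/1.615 = 966.2 d
t(fine sand) / t(fractured limestone) = 7401/966.2 = 7.66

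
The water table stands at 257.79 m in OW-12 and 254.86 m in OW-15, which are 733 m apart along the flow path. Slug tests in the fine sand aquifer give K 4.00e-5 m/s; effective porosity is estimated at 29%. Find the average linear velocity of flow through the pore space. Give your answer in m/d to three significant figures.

Hydraulic gradient i = (257.79 − 254.86) / 733 = 2.93 / 733 = 0.003997
K = 4.00e-5 m/s × 86400 s/d = 3.456 m/d
q = Ki = 3.456 × 0.003997 = 0.01381 m/d
Seepage velocity v = q / n = 0.01381 / 0.29 = 0.04764 m/d

0.0476 m/d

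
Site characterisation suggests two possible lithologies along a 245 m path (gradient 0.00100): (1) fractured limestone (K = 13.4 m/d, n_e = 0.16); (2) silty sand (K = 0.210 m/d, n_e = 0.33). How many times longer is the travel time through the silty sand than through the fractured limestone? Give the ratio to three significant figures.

132

Unit 1 (fractured limestone): v = 13.4×0.0010/0.16 = 0.08375 m/d, t = 245/0.08375 = 2925 d
Unit 2 (silty sand): v = 0.210×0.0010/0.33 = 6.364e-4 m/d, t = 245/6.364e-4 = 385000 d
t(silty sand) / t(fractured limestone) = 385000/2925 = 132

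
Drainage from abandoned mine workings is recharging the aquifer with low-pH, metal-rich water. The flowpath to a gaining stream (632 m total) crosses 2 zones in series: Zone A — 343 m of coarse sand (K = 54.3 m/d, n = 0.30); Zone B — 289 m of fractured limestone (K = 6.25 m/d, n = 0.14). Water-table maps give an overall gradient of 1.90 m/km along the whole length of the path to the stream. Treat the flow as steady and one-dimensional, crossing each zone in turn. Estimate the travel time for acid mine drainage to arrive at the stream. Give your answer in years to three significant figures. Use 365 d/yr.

For zones in series the flux q is common to all zones; the equivalent conductivity is the harmonic (thickness-weighted) mean, K_eq = L_total / Σ(L_j/K_j).
Σ(L/K) = 343/54.3 + 289/6.25 = 6.317 + 46.24 = 52.56 d
K_eq = L_total / Σ(L/K) = 632 / 52.56 = 12.03 m/d
q = K_eq · i = 12.03 × 0.0019 = 0.02285 m/d (same in every zone)
Zone A: v = q/n = 0.02285/0.30 = 0.07616 m/d → t_A = 343/0.07616 = 4504 d
Zone B: v = q/n = 0.02285/0.14 = 0.1632 m/d → t_B = 289/0.1632 = 1771 d
Total t = 4504 + 1771 = 6275 d
   = 6275 / 365 = 17.2 yr

17.2 years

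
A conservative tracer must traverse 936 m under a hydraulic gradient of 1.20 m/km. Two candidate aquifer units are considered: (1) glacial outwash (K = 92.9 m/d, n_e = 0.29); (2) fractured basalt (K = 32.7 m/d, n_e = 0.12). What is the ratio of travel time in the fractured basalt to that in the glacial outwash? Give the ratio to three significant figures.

Unit 1 (glacial outwash): v = 92.9×0.0012/0.29 = 0.3844 m/d, t = 936/0.3844 = 2435 d
Unit 2 (fractured basalt): v = 32.7×0.0012/0.12 = 0.3270 m/d, t = 936/0.3270 = 2862 d
t(fractured basalt) / t(glacial outwash) = 2862/2435 = 1.18

1.18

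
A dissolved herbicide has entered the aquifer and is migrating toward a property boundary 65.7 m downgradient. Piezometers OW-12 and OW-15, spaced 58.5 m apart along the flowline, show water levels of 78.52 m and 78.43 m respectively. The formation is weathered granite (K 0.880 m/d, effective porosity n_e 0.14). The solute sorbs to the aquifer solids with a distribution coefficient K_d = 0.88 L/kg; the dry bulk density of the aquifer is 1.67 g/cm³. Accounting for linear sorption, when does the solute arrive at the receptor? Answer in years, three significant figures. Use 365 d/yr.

214 years

Hydraulic gradient i = (78.52 − 78.43) / 58.5 = 0.09 / 58.5 = 0.001538
q = Ki = 0.880 × 0.001538 = 0.001354 m/d
v_s = q/n_e = 0.001354/0.14 = 0.009670 m/d
Retardation R = 1 + ρ_b·K_d/n = 1 + 1.67×0.88/0.14 = 11.50
Contaminant velocity v_c = v/R = 0.009670/11.50 = 8.411e-4 m/d
t = L/v_c = 65.7/8.411e-4 = 78110 d
   = 78110/365 = 214 yr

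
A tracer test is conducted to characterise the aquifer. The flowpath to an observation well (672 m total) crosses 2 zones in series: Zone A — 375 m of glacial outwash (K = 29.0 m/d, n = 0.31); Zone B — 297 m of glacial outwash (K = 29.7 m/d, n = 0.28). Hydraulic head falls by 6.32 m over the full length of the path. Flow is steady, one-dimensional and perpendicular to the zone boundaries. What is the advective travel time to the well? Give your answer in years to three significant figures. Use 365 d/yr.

Continuity: the same q passes through each zone, so ΔH = q·Σ(L_j/K_j) — the zones act as resistances in series.
Σ(L/K) = 375/29.0 + 297/29.7 = 12.93 + 10.00 = 22.93 d
q = ΔH / Σ(L/K) = 6.32 / 22.93 = 0.2756 m/d (same in every zone)
Zone A: v = q/n = 0.2756/0.31 = 0.8891 m/d → t_A = 375/0.8891 = 421.8 d
Zone B: v = q/n = 0.2756/0.28 = 0.9843 m/d → t_B = 297/0.9843 = 301.7 d
Total t = 421.8 + 301.7 = 723.5 d
   = 723.5 / 365 = 1.98 yr

1.98 years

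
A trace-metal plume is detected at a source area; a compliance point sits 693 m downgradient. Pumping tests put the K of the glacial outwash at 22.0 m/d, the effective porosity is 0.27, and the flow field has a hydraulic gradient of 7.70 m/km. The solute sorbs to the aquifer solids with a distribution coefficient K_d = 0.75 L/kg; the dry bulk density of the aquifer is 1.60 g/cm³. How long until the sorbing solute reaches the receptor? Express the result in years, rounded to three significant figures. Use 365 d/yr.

16.5 years

Specific discharge q = 22.0 × 0.0077 = 0.1694 m/d
v_s = q/n_e = 0.1694/0.27 = 0.6274 m/d
Retardation R = 1 + ρ_b·K_d/n = 1 + 1.60×0.75/0.27 = 5.444
Contaminant velocity v_c = v/R = 0.6274/5.444 = 0.1152 m/d
t = L/v_c = 693/0.1152 = 6014 d
   = 6014/365 = 16.5 yr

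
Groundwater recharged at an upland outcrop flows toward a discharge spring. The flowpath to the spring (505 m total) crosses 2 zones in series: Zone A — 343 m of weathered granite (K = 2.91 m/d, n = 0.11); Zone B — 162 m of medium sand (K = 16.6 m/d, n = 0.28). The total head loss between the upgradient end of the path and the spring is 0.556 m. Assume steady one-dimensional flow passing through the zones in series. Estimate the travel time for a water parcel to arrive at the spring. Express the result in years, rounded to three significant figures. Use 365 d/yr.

52.3 years

Steady 1-D flow in series ⇒ the Darcy flux q is identical in every zone and the zone head losses add (resistances L/K in series).
Σ(L/K) = 343/2.91 + 162/16.6 = 117.9 + 9.759 = 127.6 d
q = ΔH / Σ(L/K) = 0.556 / 127.6 = 0.004356 m/d (same in every zone)
Zone A: v = q/n = 0.004356/0.11 = 0.03960 m/d → t_A = 343/0.03960 = 8661 d
Zone B: v = q/n = 0.004356/0.28 = 0.01556 m/d → t_B = 162/0.01556 = 10410 d
Total t = 8661 + 10410 = 19070 d
   = 19070 / 365 = 52.3 yr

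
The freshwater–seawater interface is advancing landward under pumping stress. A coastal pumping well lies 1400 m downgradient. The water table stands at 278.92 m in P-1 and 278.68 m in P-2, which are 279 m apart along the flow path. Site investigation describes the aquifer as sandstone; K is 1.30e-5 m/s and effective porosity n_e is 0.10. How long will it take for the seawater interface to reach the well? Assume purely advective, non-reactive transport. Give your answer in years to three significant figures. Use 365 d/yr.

397 years

Hydraulic gradient i = (278.92 − 278.68) / 279 = 0.24 / 279 = 8.602e-4
K = 1.30e-5 m/s × 86400 s/d = 1.123 m/d
Specific discharge q = 1.123 × 8.602e-4 = 9.662e-4 m/d
Seepage velocity v = q / n = 9.662e-4 / 0.10 = 0.009662 m/d
t = L / v = 1400 / 0.009662 = 144900 d
   = 144900 / 365 = 397 yr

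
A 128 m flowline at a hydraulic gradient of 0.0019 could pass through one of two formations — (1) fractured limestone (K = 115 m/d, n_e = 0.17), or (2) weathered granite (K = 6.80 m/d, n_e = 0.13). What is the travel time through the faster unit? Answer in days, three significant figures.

99.6 days

Unit 1 (fractured limestone): v = 115×0.0019/0.17 = 1.285 m/d, t = 128/1.285 = 99.59 d
Unit 2 (weathered granite): v = 6.80×0.0019/0.13 = 0.09938 m/d, t = 128/0.09938 = 1288 d
Faster unit: t = 99.6 d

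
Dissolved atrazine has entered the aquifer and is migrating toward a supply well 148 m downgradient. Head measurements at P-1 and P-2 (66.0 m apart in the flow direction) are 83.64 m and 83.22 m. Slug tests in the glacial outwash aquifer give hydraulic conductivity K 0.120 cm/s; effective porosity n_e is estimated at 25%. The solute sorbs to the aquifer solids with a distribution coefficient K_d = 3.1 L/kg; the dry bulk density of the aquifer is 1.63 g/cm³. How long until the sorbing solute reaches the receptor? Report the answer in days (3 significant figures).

Hydraulic gradient i = (83.64 − 83.22) / 66.0 = 0.42 / 66.0 = 0.006364
K = 0.120 cm/s × 864 = 103.7 m/d
Specific discharge q = 103.7 × 0.006364 = 0.6598 m/d
v_s = q/n_e = 0.6598/0.25 = 2.639 m/d
Retardation R = 1 + ρ_b·K_d/n = 1 + 1.63×3.1/0.25 = 21.21
Contaminant velocity v_c = v/R = 2.639/21.21 = 0.1244 m/d
t = L/v_c = 148/0.1244 = 1190 d

1190 days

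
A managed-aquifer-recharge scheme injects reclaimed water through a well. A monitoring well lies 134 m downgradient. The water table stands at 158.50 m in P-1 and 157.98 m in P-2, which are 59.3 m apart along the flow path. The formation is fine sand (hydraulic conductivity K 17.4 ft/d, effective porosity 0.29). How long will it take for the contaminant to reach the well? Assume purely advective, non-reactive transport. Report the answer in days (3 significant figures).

836 days

Hydraulic gradient i = (158.50 − 157.98) / 59.3 = 0.52 / 59.3 = 0.008769
K = 17.4 ft/d × 0.3048 = 5.304 m/d
Specific discharge q = 5.304 × 0.008769 = 0.04651 m/d
v = Ki/n = 5.304·0.008769/0.29 = 0.1604 m/d
t = L / v = 134 / 0.1604 = 835.6 d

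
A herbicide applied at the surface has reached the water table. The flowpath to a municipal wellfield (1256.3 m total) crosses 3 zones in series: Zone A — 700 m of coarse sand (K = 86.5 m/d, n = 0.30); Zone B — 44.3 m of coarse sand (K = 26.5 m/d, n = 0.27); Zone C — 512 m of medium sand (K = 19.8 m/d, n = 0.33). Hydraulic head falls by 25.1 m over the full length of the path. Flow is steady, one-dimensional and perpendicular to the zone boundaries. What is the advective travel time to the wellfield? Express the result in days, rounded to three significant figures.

Steady 1-D flow in series ⇒ the Darcy flux q is identical in every zone and the zone head losses add (resistances L/K in series).
Σ(L/K) = 700/86.5 + 44.3/26.5 + 512/19.8 = 8.092 + 1.672 + 25.86 = 35.62 d
q = ΔH / Σ(L/K) = 25.1 / 35.62 = 0.7046 m/d (same in every zone)
Zone A: v = q/n = 0.7046/0.30 = 2.349 m/d → t_A = 700/2.349 = 298.0 d
Zone B: v = q/n = 0.7046/0.27 = 2.610 m/d → t_B = 44.3/2.610 = 16.98 d
Zone C: v = q/n = 0.7046/0.33 = 2.135 m/d → t_C = 512/2.135 = 239.8 d
Total t = 298.0 + 16.98 + 239.8 = 554.8 d

555 days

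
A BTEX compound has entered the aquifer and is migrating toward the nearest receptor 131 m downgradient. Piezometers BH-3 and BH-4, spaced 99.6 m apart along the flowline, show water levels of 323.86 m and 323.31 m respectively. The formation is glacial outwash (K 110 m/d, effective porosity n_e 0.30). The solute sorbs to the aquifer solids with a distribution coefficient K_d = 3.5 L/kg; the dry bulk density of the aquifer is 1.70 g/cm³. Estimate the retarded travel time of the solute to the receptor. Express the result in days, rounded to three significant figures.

Hydraulic gradient i = (323.86 − 323.31) / 99.6 = 0.55 / 99.6 = 0.005522
q = Ki = 110 × 0.005522 = 0.6074 m/d
Average linear velocity = 0.6074 / 0.30 = 2.025 m/d
Retardation R = 1 + ρ_b·K_d/n = 1 + 1.70×3.5/0.30 = 20.83
Contaminant velocity v_c = v/R = 2.025/20.83 = 0.09719 m/d
t = L/v_c = 131/0.09719 = 1348 d

1350 days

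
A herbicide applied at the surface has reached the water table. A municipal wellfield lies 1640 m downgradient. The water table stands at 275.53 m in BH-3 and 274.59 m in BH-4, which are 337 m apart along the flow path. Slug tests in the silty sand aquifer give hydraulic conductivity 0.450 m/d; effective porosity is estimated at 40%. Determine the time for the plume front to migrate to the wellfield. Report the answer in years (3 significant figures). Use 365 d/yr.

Hydraulic gradient i = (275.53 − 274.59) / 337 = 0.94 / 337 = 0.002789
q = Ki = 0.450 × 0.002789 = 0.001255 m/d
Seepage velocity v = q / n = 0.001255 / 0.40 = 0.003138 m/d
t = L / v = 1640 / 0.003138 = 522600 d
   = 522600 / 365 = 1430 yr

1430 years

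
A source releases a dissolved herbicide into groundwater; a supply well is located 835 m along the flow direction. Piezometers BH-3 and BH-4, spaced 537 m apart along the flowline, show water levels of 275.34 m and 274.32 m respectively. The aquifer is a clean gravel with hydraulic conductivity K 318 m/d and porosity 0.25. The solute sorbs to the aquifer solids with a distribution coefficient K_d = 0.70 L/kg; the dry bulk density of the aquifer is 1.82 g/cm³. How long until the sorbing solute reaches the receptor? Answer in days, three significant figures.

Hydraulic gradient i = (275.34 − 274.32) / 537 = 1.02 / 537 = 0.001899
q = Ki = 318 × 0.001899 = 0.6040 m/d
v_s = q/n_e = 0.6040/0.25 = 2.416 m/d
Retardation R = 1 + ρ_b·K_d/n = 1 + 1.82×0.70/0.25 = 6.096
Contaminant velocity v_c = v/R = 2.416/6.096 = 0.3963 m/d
t = L/v_c = 835/0.3963 = 2107 d

2110 days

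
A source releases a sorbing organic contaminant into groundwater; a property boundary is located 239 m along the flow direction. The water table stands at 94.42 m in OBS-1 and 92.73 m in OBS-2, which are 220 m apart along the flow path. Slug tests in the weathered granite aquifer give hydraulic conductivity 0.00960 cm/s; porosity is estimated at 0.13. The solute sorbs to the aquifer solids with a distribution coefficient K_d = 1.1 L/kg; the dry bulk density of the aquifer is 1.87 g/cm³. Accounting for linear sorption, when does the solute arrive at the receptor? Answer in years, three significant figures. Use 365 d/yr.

22.5 years

Hydraulic gradient i = (94.42 − 92.73) / 220 = 1.69 / 220 = 0.007682
K = 0.00960 cm/s × 864 = 8.294 m/d
Specific discharge q = 8.294 × 0.007682 = 0.06372 m/d
Average linear velocity = 0.06372 / 0.13 = 0.4901 m/d
Retardation R = 1 + ρ_b·K_d/n = 1 + 1.87×1.1/0.13 = 16.82
Contaminant velocity v_c = v/R = 0.4901/16.82 = 0.02913 m/d
t = L/v_c = 239/0.02913 = 8203 d
   = 8203/365 = 22.5 yr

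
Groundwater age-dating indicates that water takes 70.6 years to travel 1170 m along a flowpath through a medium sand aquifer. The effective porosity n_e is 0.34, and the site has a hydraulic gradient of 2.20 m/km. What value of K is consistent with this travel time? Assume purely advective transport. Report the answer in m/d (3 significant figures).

t = 70.6 years = 25770 d
v = L / t = 1170 / 25770 = 0.04540 m/d
K = v · n / i = 0.04540 × 0.34 / 0.0022 = 7.02 m/d

7.02 m/d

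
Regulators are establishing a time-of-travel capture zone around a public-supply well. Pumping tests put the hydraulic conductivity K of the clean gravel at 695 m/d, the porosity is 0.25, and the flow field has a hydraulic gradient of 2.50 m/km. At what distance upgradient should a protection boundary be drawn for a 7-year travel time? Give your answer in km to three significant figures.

17.8 km

Darcy flux q = K·i = 695 × 0.0025 = 1.738 m/d
v = Ki/n = 695·0.0025/0.25 = 6.950 m/d
T = 7 yr × 365 = 2555 d
L = v × T = 6.950 × 2555 = 17760 m
   = 17.8 km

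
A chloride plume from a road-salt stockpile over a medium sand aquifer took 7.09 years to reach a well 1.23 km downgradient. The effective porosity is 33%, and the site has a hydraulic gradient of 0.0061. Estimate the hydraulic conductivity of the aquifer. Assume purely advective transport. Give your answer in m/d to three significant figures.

t = 7.09 years = 2588 d
L = 1.23 km = 1230 m
v = L / t = 1230 / 2588 = 0.4753 m/d
K = v · n / i = 0.4753 × 0.33 / 0.0061 = 25.7 m/d

25.7 m/d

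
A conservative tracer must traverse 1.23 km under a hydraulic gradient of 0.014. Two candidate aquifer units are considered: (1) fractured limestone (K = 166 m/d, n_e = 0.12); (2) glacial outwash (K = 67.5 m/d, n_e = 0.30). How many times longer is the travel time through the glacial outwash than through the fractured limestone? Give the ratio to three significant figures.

Unit 1 (fractured limestone): v = 166×0.014/0.12 = 19.37 m/d, t = 1230/19.37 = 63.51 d
Unit 2 (glacial outwash): v = 67.5×0.014/0.30 = 3.150 m/d, t = 1230/3.150 = 390.5 d
t(glacial outwash) / t(fractured limestone) = 390.5/63.51 = 6.15

6.15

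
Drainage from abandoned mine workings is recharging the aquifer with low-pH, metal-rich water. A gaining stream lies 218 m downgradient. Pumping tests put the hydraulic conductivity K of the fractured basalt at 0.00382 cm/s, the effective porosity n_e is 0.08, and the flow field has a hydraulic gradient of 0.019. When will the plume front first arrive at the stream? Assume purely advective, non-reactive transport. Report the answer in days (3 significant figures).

278 days

K = 0.00382 cm/s × 864 = 3.300 m/d
Specific discharge q = 3.300 × 0.019 = 0.06271 m/d
v_s = q/n_e = 0.06271/0.08 = 0.7839 m/d
t = L / v = 218 / 0.7839 = 278.1 d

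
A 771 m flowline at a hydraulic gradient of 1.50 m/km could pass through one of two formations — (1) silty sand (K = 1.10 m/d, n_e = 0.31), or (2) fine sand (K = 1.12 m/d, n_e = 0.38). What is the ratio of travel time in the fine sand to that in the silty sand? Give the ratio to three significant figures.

Unit 1 (silty sand): v = 1.10×0.0015/0.31 = 0.005323 m/d, t = 771/0.005323 = 144900 d
Unit 2 (fine sand): v = 1.12×0.0015/0.38 = 0.004421 m/d, t = 771/0.004421 = 174400 d
t(fine sand) / t(silty sand) = 174400/144900 = 1.20

1.20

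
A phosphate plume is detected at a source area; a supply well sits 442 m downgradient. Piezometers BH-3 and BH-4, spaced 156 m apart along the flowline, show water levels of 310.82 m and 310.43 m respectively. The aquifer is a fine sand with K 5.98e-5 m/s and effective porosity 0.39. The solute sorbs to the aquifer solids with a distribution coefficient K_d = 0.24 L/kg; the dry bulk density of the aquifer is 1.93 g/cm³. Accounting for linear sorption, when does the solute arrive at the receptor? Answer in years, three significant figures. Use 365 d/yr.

80.0 years

Hydraulic gradient i = (310.82 − 310.43) / 156 = 0.39 / 156 = 0.002500
K = 5.98e-5 m/s × 86400 s/d = 5.167 m/d
Specific discharge q = 5.167 × 0.002500 = 0.01292 m/d
Seepage velocity v = q / n = 0.01292 / 0.39 = 0.03312 m/d
Retardation R = 1 + ρ_b·K_d/n = 1 + 1.93×0.24/0.39 = 2.188
Contaminant velocity v_c = v/R = 0.03312/2.188 = 0.01514 m/d
t = L/v_c = 442/0.01514 = 29200 d
   = 29200/365 = 80.0 yr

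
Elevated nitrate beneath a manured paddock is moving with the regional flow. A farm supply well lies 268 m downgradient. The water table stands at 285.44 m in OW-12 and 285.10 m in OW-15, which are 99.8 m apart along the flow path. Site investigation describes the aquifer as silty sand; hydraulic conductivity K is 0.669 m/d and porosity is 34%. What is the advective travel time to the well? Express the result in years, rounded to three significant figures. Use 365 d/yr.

110 years

Hydraulic gradient i = (285.44 − 285.10) / 99.8 = 0.34 / 99.8 = 0.003407
q = Ki = 0.669 × 0.003407 = 0.002279 m/d
Seepage velocity v = q / n = 0.002279 / 0.34 = 0.006703 m/d
t = L / v = 268 / 0.006703 = 39980 d
   = 39980 / 365 = 110 yr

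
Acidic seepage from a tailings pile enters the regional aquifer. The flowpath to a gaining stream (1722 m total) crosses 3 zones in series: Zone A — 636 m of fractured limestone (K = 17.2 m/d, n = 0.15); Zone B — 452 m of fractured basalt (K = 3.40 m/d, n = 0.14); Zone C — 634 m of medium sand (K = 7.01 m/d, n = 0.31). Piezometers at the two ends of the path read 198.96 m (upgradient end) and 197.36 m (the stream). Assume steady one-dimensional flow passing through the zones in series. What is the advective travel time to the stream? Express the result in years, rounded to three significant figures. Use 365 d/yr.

158 years

Total head drop ΔH = 198.96 − 197.36 = 1.60 m
Continuity: the same q passes through each zone, so ΔH = q·Σ(L_j/K_j) — the zones act as resistances in series.
Σ(L/K) = 636/17.2 + 452/3.40 + 634/7.01 = 36.98 + 132.9 + 90.44 = 260.4 d
q = ΔH / Σ(L/K) = 1.60 / 260.4 = 0.006145 m/d (same in every zone)
Zone A: v = q/n = 0.006145/0.15 = 0.04097 m/d → t_A = 636/0.04097 = 15520 d
Zone B: v = q/n = 0.006145/0.14 = 0.04390 m/d → t_B = 452/0.04390 = 10300 d
Zone C: v = q/n = 0.006145/0.31 = 0.01982 m/d → t_C = 634/0.01982 = 31980 d
Total t = 15520 + 10300 + 31980 = 57800 d
   = 57800 / 365 = 158 yr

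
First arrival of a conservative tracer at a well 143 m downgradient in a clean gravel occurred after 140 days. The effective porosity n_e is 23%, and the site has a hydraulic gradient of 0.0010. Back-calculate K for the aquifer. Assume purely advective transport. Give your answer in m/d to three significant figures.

v = L / t = 143 / 140 = 1.021 m/d
K = v · n / i = 1.021 × 0.23 / 0.0010 = 235 m/d

235 m/d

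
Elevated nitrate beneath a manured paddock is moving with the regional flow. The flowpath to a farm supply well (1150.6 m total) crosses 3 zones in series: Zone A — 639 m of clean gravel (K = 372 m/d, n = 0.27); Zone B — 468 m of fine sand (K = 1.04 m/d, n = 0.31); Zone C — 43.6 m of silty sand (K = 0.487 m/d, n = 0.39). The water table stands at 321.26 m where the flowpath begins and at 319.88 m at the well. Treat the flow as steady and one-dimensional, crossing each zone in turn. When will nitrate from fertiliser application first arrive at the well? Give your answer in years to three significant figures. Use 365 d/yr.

Total head drop ΔH = 321.26 − 319.88 = 1.38 m
Continuity: the same q passes through each zone, so ΔH = q·Σ(L_j/K_j) — the zones act as resistances in series.
Σ(L/K) = 639/372 + 468/1.04 + 43.6/0.487 = 1.718 + 450.0 + 89.53 = 541.2 d
q = ΔH / Σ(L/K) = 1.38 / 541.2 = 0.002550 m/d (same in every zone)
Zone A: v = q/n = 0.002550/0.27 = 0.009443 m/d → t_A = 639/0.009443 = 67670 d
Zone B: v = q/n = 0.002550/0.31 = 0.008225 m/d → t_B = 468/0.008225 = 56900 d
Zone C: v = q/n = 0.002550/0.39 = 0.006538 m/d → t_C = 43.6/0.006538 = 6669 d
Total t = 67670 + 56900 + 6669 = 131200 d
   = 131200 / 365 = 360 yr

360 years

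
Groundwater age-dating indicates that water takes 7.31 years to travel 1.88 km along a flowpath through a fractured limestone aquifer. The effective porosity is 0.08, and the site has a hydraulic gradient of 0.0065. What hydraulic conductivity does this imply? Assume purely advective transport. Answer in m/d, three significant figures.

8.67 m/d

t = 7.31 years = 2668 d
L = 1.88 km = 1880 m
v = L / t = 1880 / 2668 = 0.7046 m/d
K = v · n / i = 0.7046 × 0.08 / 0.0065 = 8.67 m/d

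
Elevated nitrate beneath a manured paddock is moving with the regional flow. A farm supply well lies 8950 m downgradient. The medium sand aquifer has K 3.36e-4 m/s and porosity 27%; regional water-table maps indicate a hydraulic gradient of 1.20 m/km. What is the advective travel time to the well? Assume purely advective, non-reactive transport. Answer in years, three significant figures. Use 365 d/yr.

K = 3.36e-4 m/s × 86400 s/d = 29.03 m/d
Darcy flux q = K·i = 29.03 × 0.0012 = 0.03484 m/d
v_s = q/n_e = 0.03484/0.27 = 0.1290 m/d
t = L / v = 8950 / 0.1290 = 69370 d
   = 69370 / 365 = 190 yr

190 years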